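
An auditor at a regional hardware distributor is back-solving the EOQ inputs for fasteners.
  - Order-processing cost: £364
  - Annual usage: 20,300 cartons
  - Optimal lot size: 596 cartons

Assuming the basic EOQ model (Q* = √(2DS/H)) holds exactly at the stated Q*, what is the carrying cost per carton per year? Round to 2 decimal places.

Since Q* = (2DS/H)^½, squaring gives Q*²·H = 2DS.
H = 2DS / Q² = 2 × 20,300 × 364 / 596² = 41.6040

£41.60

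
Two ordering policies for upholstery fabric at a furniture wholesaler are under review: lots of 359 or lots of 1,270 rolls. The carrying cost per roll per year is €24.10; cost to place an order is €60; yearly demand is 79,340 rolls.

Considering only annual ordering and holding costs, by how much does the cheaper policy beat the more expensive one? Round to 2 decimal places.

For each Q, cost = (D/Q)·S + (Q/2)·H.
TC(359) = (79,340/359)×60 + (359/2)×24.1 = €17,586.12
TC(1,270) = (79,340/1,270)×60 + (1,270/2)×24.1 = €19,051.85
|ΔTC| = |€17,586.12 − €19,051.85| = €1,465.73

€1,465.73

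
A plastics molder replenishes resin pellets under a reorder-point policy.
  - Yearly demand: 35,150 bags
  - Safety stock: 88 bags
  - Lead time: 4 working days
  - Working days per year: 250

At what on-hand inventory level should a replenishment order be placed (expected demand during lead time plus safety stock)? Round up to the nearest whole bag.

Daily demand d = 35,150 / 250 = 140.600 bags/day
Demand during lead time = 140.600 × 4 = 562.40
Reorder point = 562.40 + 88 = 650.40 → round up

651 bags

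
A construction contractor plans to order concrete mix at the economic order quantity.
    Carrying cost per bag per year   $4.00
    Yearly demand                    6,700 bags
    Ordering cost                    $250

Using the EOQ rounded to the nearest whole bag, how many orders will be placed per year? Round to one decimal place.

EOQ = √(2DS/H) = √(2 × 6,700 × 250 / 4)
    = √(837,500.00) ≈ 915.15 → Q = 915
Orders per year = D/Q = 6,700 / 915 = 7.322

7.3 orders per year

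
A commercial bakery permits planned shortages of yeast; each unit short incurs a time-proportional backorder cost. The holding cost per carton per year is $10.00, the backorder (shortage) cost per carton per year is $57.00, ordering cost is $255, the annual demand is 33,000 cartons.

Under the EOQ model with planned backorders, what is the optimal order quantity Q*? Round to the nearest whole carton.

1,407 cartons

Q* = √(2DS/H) · √((H + b)/b)
   = √(2 × 33,000 × 255 / 10) · √((10 + 57) / 57)
   = 1,297.305 × 1.0842 ≈ 1,406.51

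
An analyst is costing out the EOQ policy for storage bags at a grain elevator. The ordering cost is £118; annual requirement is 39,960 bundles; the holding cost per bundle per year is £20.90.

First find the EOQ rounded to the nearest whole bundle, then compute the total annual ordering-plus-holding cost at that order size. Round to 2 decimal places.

£14,039.19

Optimal lot size Q* = (2 × 39,960 × £118 / £20.9)^½ ≈ 671.73 → Q = 672 bundles
Ordering: D/Q × S = 39,960/672 × £118 = £7,016.79
Holding:  Q/2 × H = 672/2 × £20.9 = £7,022.40
Total = £7,016.79 + £7,022.40 = £14,039.19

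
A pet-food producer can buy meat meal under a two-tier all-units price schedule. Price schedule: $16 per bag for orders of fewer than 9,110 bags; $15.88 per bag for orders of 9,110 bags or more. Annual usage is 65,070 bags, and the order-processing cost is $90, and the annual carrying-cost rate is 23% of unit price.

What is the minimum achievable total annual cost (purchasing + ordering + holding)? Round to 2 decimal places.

H₁ = 23%×$16 = $3.6800;  H₂ = 23%×$15.88 = $3.6524
EOQ₁ = √(2×65,070×90/3.6800) = 1,784.03  (< 9,110, feasible at tier 1)
EOQ₂ = √(2×65,070×90/3.6524) = 1,790.76  (< 9,110 → use Q = 9,110 at tier-2 price)
TC(tier 1 (EOQ₁), Q≈1,784.0) = $1,047,685.24
TC(tier 2, Q≈9,110.0) = $1,050,591.13
Minimum at tier 1 (EOQ₁): $1,047,685.24

$1,047,685.24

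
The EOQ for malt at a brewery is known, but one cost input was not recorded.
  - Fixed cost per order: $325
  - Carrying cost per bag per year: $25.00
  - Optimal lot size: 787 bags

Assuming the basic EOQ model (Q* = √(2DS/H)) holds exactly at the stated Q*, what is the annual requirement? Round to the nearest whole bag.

23,822 bags per year

EOQ relation: Q² = 2DS/H, so rearrange for the unknown.
D = Q²H / (2S) = 787² × 25 / (2 × 325) = 23,821.88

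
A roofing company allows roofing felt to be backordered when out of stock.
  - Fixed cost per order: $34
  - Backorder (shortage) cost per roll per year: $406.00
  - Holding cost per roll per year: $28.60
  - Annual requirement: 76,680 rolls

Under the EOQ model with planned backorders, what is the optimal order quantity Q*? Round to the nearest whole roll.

Q* = √(2DS/H) · √((H + b)/b)
   = √(2 × 76,680 × 34 / 28.6) · √((28.6 + 406) / 406)
   = 426.985 × 1.0346 ≈ 441.77

442 rolls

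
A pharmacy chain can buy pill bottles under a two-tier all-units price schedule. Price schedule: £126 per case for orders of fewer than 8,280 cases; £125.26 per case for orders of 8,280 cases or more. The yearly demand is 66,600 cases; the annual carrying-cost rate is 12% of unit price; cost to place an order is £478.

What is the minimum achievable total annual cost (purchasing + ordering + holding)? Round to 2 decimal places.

£8,408,389.95

H₁ = 12%×£126 = £15.1200;  H₂ = 12%×£125.26 = £15.0312
EOQ₁ = √(2×66,600×478/15.1200) = 2,052.06  (< 8,280, feasible at tier 1)
EOQ₂ = √(2×66,600×478/15.0312) = 2,058.11  (< 8,280 → use Q = 8,280 at tier-2 price)
TC(tier 1 (EOQ₁), Q≈2,052.1) = £8,422,627.16
TC(tier 2, Q≈8,280.0) = £8,408,389.95
Minimum at tier 2: £8,408,389.95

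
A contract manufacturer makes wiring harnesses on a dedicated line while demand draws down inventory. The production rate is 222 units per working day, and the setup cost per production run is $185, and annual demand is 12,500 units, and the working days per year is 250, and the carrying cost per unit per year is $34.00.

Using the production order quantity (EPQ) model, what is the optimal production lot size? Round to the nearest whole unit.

419 units

d = 12,500/250 = 50.0000 units/day;  effective holding cost H(1 − d/p) = 34·(1 − 50.0000/222) = 26.34234
Q* = √(2DS / H_eff) = √(2·12,500·185 / 26.34234) ≈ 419.01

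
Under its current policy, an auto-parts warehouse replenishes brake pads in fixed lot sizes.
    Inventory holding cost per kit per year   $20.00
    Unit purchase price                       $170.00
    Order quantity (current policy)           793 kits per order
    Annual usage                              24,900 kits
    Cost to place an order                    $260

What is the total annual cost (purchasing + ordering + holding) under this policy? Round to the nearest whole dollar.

Annual ordering cost = (D/Q)·S = (24,900/793) × 260 = $8,163.93
Annual holding cost  = (Q/2)·H = (793/2) × 20 = $7,930.00
Purchase cost = D·C = 24,900 × 170 = $4,233,000.00
Total = $8,163.93 + $7,930.00 + $4,233,000.00 = $4,249,093.93

$4,249,094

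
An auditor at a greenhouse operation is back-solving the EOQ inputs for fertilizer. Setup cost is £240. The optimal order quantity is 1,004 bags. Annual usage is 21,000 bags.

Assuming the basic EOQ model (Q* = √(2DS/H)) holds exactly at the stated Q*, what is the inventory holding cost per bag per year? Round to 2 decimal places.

EOQ relation: Q² = 2DS/H, so rearrange for the unknown.
H = 2DS / Q² = 2 × 21,000 × 240 / 1,004² = 9.9998

£10.00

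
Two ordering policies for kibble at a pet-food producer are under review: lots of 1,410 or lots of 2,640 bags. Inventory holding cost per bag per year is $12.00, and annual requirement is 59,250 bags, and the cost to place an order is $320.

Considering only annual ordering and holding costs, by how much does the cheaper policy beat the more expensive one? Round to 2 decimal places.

$1,115.01

Annual cost at Q: ordering D·S/Q plus holding Q·H/2.
TC(1,410) = (59,250/1,410)×320 + (1,410/2)×12 = $21,906.81
TC(2,640) = (59,250/2,640)×320 + (2,640/2)×12 = $23,021.82
|ΔTC| = |$21,906.81 − $23,021.82| = $1,115.01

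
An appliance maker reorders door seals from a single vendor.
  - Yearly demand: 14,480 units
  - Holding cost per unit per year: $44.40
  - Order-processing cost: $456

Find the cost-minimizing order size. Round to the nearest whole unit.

Optimal lot size Q* = (2 × 14,480 × $456 / $44.4)^½ ≈ 545.37

545 units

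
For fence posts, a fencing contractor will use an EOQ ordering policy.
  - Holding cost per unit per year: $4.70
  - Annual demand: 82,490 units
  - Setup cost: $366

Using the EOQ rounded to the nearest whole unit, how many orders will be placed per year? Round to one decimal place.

Optimal lot size Q* = (2 × 82,490 × $366 / $4.7)^½ ≈ 3,584.32 → Q = 3,584
Orders per year = D/Q = 82,490 / 3,584 = 23.016

23.0 orders per year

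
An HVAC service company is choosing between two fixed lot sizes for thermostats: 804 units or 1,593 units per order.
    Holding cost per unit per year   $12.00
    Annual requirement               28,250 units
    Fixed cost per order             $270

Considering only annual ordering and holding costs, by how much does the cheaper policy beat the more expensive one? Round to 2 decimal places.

TC(Q) = (D/Q)S + (Q/2)H
TC(804) = (28,250/804)×270 + (804/2)×12 = $14,310.94
TC(1,593) = (28,250/1,593)×270 + (1,593/2)×12 = $14,346.14
Lots of 804 are cheaper by $35.20.

$35.20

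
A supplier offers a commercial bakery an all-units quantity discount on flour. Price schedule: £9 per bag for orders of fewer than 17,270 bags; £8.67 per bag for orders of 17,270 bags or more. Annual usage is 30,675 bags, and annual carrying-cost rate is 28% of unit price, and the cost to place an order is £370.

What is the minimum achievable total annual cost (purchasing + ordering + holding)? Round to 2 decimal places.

£283,638.25

H₁ = 28%×£9 = £2.5200;  H₂ = 28%×£8.67 = £2.4276
EOQ₁ = √(2×30,675×370/2.5200) = 3,001.29  (< 17,270, feasible at tier 1)
EOQ₂ = √(2×30,675×370/2.4276) = 3,057.87  (< 17,270 → use Q = 17,270 at tier-2 price)
TC(tier 1 (EOQ₁), Q≈3,001.3) = £283,638.25
TC(tier 2, Q≈17,270.0) = £287,571.77
Minimum at tier 1 (EOQ₁): £283,638.25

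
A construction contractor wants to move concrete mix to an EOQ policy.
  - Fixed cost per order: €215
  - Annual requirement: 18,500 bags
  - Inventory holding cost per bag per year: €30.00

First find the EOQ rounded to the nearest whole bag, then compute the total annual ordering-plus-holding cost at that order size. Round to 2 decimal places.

€15,448.30

2DS/H = 2·18,500·215/30 = 265,166.67
EOQ = √265,166.67 ≈ 514.94 → Q = 515 bags
Annual ordering cost = (D/Q)·S = (18,500/515) × 215 = €7,723.30
Annual holding cost  = (Q/2)·H = (515/2) × 30 = €7,725.00
Total = €7,723.30 + €7,725.00 = €15,448.30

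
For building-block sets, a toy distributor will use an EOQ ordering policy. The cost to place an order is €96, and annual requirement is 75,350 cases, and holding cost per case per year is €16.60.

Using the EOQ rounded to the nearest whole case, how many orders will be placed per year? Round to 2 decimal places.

80.67 orders per year

EOQ = √(2DS/H) = √(2 × 75,350 × 96 / 16.6)
    = √(871,518.07) ≈ 933.55 → Q = 934
N = D/Q = 75,350/934 ≈ 80.675 orders/yr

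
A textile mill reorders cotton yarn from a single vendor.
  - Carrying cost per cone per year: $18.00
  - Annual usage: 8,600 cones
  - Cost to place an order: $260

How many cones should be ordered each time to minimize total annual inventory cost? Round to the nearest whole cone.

Q* = √(2·D·S / H) = √(2·8,600·260 / 18) = √248,444.4 ≈ 498.44

498 cones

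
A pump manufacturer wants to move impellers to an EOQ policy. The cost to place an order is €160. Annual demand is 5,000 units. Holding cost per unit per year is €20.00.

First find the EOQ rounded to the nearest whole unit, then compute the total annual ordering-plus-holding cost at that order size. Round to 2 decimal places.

€5,656.86

EOQ = √(2DS/H) = √(2 × 5,000 × 160 / 20)
    = √(80,000.00) ≈ 282.84 → Q = 283 units
Annual ordering cost = (D/Q)·S = (5,000/283) × 160 = €2,826.86
Annual holding cost  = (Q/2)·H = (283/2) × 20 = €2,830.00
Total = €2,826.86 + €2,830.00 = €5,656.86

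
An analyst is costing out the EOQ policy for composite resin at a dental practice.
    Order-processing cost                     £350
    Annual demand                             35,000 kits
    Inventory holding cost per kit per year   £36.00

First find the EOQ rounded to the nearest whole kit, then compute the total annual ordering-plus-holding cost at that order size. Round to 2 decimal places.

£29,698.48

EOQ = √(2DS/H) = √(2 × 35,000 × 350 / 36)
    = √(680,555.56) ≈ 824.96 → Q = 825 kits
Annual ordering cost = (D/Q)·S = (35,000/825) × 350 = £14,848.48
Annual holding cost  = (Q/2)·H = (825/2) × 36 = £14,850.00
Total = £14,848.48 + £14,850.00 = £29,698.48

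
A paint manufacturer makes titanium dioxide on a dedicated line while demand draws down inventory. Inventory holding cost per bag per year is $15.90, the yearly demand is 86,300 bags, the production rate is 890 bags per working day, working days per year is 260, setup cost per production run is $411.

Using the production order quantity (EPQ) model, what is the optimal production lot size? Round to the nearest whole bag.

d = 86,300/260 = 331.9231 bags/day;  effective holding cost H(1 − d/p) = 15.9·(1 − 331.9231/890) = 9.97014
Q* = √(2DS / H_eff) = √(2·86,300·411 / 9.97014) ≈ 2,667.42

2,667 bags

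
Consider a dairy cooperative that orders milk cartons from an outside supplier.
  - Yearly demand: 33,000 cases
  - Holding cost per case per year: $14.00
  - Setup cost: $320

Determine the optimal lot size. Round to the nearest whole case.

2DS/H = 2·33,000·320/14 = 1,508,571.43
EOQ = √1,508,571.43 ≈ 1,228.24

1,228 cases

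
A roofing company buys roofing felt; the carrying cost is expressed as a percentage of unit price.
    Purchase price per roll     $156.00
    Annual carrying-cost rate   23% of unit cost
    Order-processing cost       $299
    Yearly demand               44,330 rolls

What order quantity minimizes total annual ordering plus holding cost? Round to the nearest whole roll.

H = i·C = 0.23 × $156 = $35.8800 per roll-year
EOQ = √(2DS/H) = √(2 × 44,330 × 299 / 35.88)
    = √(738,833.33) ≈ 859.55

860 rolls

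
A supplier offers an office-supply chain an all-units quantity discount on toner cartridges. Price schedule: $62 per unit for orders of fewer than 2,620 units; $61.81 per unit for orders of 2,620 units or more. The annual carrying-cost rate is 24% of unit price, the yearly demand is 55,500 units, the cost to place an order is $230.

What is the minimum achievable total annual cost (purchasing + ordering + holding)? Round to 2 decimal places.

$3,454,760.20

H₁ = 24%×$62 = $14.8800;  H₂ = 24%×$61.81 = $14.8344
EOQ₁ = √(2×55,500×230/14.8800) = 1,309.86  (< 2,620, feasible at tier 1)
EOQ₂ = √(2×55,500×230/14.8344) = 1,311.87  (< 2,620 → use Q = 2,620 at tier-2 price)
TC(tier 1 (EOQ₁), Q≈1,309.9) = $3,460,490.67
TC(tier 2, Q≈2,620.0) = $3,454,760.20
Minimum at tier 2: $3,454,760.20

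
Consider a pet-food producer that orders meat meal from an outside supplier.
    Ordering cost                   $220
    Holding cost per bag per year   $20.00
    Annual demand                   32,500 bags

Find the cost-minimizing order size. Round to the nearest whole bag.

2DS/H = 2·32,500·220/20 = 715,000.00
EOQ = √715,000.00 ≈ 845.58

846 bags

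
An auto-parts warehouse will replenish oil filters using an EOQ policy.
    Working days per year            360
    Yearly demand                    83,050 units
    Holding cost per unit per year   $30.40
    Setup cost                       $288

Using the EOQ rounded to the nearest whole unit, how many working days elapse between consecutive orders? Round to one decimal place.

5.4 days

EOQ = √(2DS/H) = √(2 × 83,050 × 288 / 30.4)
    = √(1,573,578.95) ≈ 1,254.42 → Q = 1,254 units
Days between orders = 360 / (D/Q) = 360 / 66.228 ≈ 5.436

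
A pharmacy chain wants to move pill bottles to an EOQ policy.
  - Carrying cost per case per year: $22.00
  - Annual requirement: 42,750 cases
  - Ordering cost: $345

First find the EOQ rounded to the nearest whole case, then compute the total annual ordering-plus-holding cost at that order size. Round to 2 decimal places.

$25,474.40

Optimal lot size Q* = (2 × 42,750 × $345 / $22)^½ ≈ 1,157.93 → Q = 1,158 cases
Orders/yr = 42,750/1,158 = 36.917; ordering cost = 36.917 × $345 = $12,736.40
Average inventory = 1,158/2 = 579; holding cost = 579 × $22 = $12,738.00
Total = $12,736.40 + $12,738.00 = $25,474.40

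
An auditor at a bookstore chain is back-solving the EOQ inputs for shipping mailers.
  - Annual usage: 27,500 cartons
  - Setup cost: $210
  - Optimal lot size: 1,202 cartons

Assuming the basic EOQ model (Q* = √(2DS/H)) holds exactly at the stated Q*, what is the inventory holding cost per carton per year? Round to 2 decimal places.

EOQ relation: Q² = 2DS/H, so rearrange for the unknown.
H = 2DS / Q² = 2 × 27,500 × 210 / 1,202² = 7.9942

$7.99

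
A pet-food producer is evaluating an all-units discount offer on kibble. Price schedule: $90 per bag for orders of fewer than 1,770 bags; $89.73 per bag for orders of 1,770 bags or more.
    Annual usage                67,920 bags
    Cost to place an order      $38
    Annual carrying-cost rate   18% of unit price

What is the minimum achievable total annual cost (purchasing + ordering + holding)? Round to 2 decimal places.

$6,110,213.76

H₁ = 18%×$90 = $16.2000;  H₂ = 18%×$89.73 = $16.1514
EOQ₁ = √(2×67,920×38/16.2000) = 564.48  (< 1,770, feasible at tier 1)
EOQ₂ = √(2×67,920×38/16.1514) = 565.33  (< 1,770 → use Q = 1,770 at tier-2 price)
TC(tier 1 (EOQ₁), Q≈564.5) = $6,121,944.57
TC(tier 2, Q≈1,770.0) = $6,110,213.76
Minimum at tier 2: $6,110,213.76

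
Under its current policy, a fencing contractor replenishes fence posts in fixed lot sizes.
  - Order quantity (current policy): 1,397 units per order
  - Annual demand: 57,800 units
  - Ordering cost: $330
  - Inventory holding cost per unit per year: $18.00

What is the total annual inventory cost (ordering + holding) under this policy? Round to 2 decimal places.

Orders/yr = 57,800/1,397 = 41.374; ordering cost = 41.374 × $330 = $13,653.54
Average inventory = 1,397/2 = 698.5; holding cost = 698.5 × $18 = $12,573.00
Total = $13,653.54 + $12,573.00 = $26,226.54

$26,226.54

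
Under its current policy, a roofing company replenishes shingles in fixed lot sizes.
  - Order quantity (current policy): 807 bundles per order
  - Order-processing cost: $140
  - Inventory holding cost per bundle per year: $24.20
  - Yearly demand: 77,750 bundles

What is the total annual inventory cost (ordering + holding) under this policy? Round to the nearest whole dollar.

Ordering: D/Q × S = 77,750/807 × $140 = $13,488.23
Holding:  Q/2 × H = 807/2 × $24.2 = $9,764.70
Total = $13,488.23 + $9,764.70 = $23,252.93

$23,253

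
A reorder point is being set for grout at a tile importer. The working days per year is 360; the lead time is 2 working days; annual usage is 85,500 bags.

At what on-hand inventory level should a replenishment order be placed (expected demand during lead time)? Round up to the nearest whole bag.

Daily demand d = 85,500 / 360 = 237.500 bags/day
Demand during lead time = 237.500 × 2 = 475.00
Reorder point = 475.00 → round up

475 bags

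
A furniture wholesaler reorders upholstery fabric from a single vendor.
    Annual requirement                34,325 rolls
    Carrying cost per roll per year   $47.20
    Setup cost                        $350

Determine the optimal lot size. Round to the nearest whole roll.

713 rolls

2DS/H = 2·34,325·350/47.2 = 509,057.20
EOQ = √509,057.20 ≈ 713.48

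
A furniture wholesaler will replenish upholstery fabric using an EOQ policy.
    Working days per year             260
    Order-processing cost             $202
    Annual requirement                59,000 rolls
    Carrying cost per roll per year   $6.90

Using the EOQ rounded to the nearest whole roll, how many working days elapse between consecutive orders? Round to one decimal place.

8.2 days

Q* = √(2·D·S / H) = √(2·59,000·202 / 6.9) = √3,454,492.8 ≈ 1,858.63 → Q = 1,859 rolls
T = Q/D × 260 days = 1,859/59,000 × 260 = 8.192 days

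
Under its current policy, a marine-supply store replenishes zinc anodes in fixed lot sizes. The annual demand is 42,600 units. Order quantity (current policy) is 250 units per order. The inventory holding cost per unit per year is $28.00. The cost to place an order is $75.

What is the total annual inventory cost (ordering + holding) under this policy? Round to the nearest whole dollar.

$16,280

Ordering: D/Q × S = 42,600/250 × $75 = $12,780.00
Holding:  Q/2 × H = 250/2 × $28 = $3,500.00
Total = $12,780.00 + $3,500.00 = $16,280.00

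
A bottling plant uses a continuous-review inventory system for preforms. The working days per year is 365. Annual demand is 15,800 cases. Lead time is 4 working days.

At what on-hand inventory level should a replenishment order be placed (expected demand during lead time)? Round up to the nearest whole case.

Daily demand d = 15,800 / 365 = 43.288 cases/day
Demand during lead time = 43.288 × 4 = 173.15
Reorder point = 173.15 → round up

174 cases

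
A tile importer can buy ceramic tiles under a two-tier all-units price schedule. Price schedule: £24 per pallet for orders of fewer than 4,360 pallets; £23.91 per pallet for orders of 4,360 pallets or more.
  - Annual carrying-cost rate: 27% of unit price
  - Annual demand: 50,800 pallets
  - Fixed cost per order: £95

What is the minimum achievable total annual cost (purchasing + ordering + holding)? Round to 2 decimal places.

H₁ = 27%×£24 = £6.4800;  H₂ = 27%×£23.91 = £6.4557
EOQ₁ = √(2×50,800×95/6.4800) = 1,220.45  (< 4,360, feasible at tier 1)
EOQ₂ = √(2×50,800×95/6.4557) = 1,222.75  (< 4,360 → use Q = 4,360 at tier-2 price)
TC(tier 1 (EOQ₁), Q≈1,220.5) = £1,227,108.54
TC(tier 2, Q≈4,360.0) = £1,229,808.31
Minimum at tier 1 (EOQ₁): £1,227,108.54

£1,227,108.54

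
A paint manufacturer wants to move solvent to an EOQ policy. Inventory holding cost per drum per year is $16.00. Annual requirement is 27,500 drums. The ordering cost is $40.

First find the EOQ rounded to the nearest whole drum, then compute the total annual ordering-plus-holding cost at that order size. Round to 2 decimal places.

2DS/H = 2·27,500·40/16 = 137,500.00
EOQ = √137,500.00 ≈ 370.81 → Q = 371 drums
Annual ordering cost = (D/Q)·S = (27,500/371) × 40 = $2,964.96
Annual holding cost  = (Q/2)·H = (371/2) × 16 = $2,968.00
Total = $2,964.96 + $2,968.00 = $5,932.96

$5,932.96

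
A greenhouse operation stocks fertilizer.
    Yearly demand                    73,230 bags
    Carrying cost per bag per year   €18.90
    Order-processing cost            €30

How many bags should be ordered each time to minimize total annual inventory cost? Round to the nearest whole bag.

482 bags

EOQ = √(2DS/H) = √(2 × 73,230 × 30 / 18.9)
    = √(232,476.19) ≈ 482.16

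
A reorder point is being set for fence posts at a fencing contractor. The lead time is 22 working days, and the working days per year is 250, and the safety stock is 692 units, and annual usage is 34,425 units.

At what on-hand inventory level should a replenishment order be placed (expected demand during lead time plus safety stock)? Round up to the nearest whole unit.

Daily demand d = 34,425 / 250 = 137.700 units/day
Demand during lead time = 137.700 × 22 = 3,029.40
Reorder point = 3,029.40 + 692 = 3,721.40 → round up

3,722 units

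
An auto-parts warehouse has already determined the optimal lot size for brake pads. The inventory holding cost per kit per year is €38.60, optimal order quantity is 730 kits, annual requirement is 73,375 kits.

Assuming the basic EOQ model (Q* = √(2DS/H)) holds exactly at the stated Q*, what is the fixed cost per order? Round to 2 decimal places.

From Q* = √(2DS/H) ⇒ Q*² = 2DS/H.
S = Q²H / (2D) = 730² × 38.6 / (2 × 73,375) = 140.1699

€140.17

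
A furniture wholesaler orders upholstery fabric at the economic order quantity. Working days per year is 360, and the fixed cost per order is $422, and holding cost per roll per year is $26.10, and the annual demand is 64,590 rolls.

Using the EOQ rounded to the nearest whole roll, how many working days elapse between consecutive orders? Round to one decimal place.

Q* = √(2·D·S / H) = √(2·64,590·422 / 26.1) = √2,088,657.5 ≈ 1,445.22 → Q = 1,445 rolls
Cycle time = (working days × Q)/D = (360 × 1,445) / 64,590 = 8.054 days

8.1 days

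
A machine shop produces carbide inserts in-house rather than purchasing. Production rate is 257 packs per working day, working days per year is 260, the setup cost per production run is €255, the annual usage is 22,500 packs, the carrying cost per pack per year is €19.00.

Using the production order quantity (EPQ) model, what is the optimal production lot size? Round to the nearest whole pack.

d = 22,500/260 = 86.5385 packs/day;  effective holding cost H(1 − d/p) = 19·(1 − 86.5385/257) = 12.60221
Q* = √(2DS / H_eff) = √(2·22,500·255 / 12.60221) ≈ 954.23

954 packs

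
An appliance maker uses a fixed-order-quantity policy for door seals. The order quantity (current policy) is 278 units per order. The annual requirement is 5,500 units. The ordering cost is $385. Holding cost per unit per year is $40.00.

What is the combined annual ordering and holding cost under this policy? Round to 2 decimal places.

$13,176.91

Orders/yr = 5,500/278 = 19.784; ordering cost = 19.784 × $385 = $7,616.91
Average inventory = 278/2 = 139; holding cost = 139 × $40 = $5,560.00
Total = $7,616.91 + $5,560.00 = $13,176.91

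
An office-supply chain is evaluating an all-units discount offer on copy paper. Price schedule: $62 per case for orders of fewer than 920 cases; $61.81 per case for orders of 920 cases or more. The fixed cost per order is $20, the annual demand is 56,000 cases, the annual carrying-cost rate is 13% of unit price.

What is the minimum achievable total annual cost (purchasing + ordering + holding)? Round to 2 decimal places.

H₁ = 13%×$62 = $8.0600;  H₂ = 13%×$61.81 = $8.0353
EOQ₁ = √(2×56,000×20/8.0600) = 527.18  (< 920, feasible at tier 1)
EOQ₂ = √(2×56,000×20/8.0353) = 527.99  (< 920 → use Q = 920 at tier-2 price)
TC(tier 1 (EOQ₁), Q≈527.2) = $3,476,249.05
TC(tier 2, Q≈920.0) = $3,466,273.63
Minimum at tier 2: $3,466,273.63

$3,466,273.63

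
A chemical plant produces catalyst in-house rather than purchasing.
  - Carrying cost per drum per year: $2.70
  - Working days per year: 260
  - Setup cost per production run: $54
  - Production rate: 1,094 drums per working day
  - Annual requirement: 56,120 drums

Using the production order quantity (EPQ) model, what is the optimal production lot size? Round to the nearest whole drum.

1,672 drums

d = 56,120/260 = 215.8462 drums/day;  effective holding cost H(1 − d/p) = 2.7·(1 − 215.8462/1094) = 2.16729
Q* = √(2DS / H_eff) = √(2·56,120·54 / 2.16729) ≈ 1,672.29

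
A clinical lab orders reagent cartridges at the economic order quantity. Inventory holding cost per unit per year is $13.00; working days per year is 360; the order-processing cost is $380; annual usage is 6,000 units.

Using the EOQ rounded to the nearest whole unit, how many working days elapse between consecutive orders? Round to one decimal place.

Q* = √(2·D·S / H) = √(2·6,000·380 / 13) = √350,769.2 ≈ 592.26 → Q = 592 units
Days between orders = 360 / (D/Q) = 360 / 10.135 ≈ 35.520

35.5 days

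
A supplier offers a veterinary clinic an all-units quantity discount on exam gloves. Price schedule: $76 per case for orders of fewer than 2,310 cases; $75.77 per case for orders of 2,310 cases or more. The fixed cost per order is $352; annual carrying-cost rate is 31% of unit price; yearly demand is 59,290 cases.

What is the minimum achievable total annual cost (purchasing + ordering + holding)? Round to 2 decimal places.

$4,528,567.42

H₁ = 31%×$76 = $23.5600;  H₂ = 31%×$75.77 = $23.4887
EOQ₁ = √(2×59,290×352/23.5600) = 1,331.03  (< 2,310, feasible at tier 1)
EOQ₂ = √(2×59,290×352/23.4887) = 1,333.05  (< 2,310 → use Q = 2,310 at tier-2 price)
TC(tier 1 (EOQ₁), Q≈1,331.0) = $4,537,399.18
TC(tier 2, Q≈2,310.0) = $4,528,567.42
Minimum at tier 2: $4,528,567.42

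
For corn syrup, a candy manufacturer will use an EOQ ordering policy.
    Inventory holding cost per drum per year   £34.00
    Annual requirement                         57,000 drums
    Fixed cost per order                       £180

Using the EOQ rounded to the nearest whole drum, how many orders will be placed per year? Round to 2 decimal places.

2DS/H = 2·57,000·180/34 = 603,529.41
EOQ = √603,529.41 ≈ 776.87 → Q = 777
Orders per year = D/Q = 57,000 / 777 = 73.359

73.36 orders per year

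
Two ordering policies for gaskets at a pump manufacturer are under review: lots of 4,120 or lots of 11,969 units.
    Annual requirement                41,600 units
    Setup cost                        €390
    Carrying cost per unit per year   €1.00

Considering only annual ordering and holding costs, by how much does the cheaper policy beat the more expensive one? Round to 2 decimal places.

Annual cost at Q: ordering D·S/Q plus holding Q·H/2.
TC(4,120) = (41,600/4,120)×390 + (4,120/2)×1 = €5,997.86
TC(11,969) = (41,600/11,969)×390 + (11,969/2)×1 = €7,340.00
|ΔTC| = |€5,997.86 − €7,340.00| = €1,342.14

€1,342.14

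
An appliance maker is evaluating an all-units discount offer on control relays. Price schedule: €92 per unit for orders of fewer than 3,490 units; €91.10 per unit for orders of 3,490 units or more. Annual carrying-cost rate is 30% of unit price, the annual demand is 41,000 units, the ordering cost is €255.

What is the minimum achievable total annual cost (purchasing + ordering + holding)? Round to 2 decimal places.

€3,785,786.55

H₁ = 30%×€92 = €27.6000;  H₂ = 30%×€91.10 = €27.3300
EOQ₁ = √(2×41,000×255/27.6000) = 870.41  (< 3,490, feasible at tier 1)
EOQ₂ = √(2×41,000×255/27.3300) = 874.70  (< 3,490 → use Q = 3,490 at tier-2 price)
TC(tier 1 (EOQ₁), Q≈870.4) = €3,796,023.24
TC(tier 2, Q≈3,490.0) = €3,785,786.55
Minimum at tier 2: €3,785,786.55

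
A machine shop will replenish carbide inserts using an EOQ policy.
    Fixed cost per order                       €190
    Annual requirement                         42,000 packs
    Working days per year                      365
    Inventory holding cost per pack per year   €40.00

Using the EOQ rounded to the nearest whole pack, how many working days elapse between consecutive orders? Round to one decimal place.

5.5 days

2DS/H = 2·42,000·190/40 = 399,000.00
EOQ = √399,000.00 ≈ 631.66 → Q = 632 packs
Days between orders = 365 / (D/Q) = 365 / 66.456 ≈ 5.492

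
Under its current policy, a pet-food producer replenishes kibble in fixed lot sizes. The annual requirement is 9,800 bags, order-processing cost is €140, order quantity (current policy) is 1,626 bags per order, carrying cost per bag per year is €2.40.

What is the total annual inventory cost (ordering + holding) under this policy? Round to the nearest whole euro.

€2,795

Ordering: D/Q × S = 9,800/1,626 × €140 = €843.79
Holding:  Q/2 × H = 1,626/2 × €2.4 = €1,951.20
Total = €843.79 + €1,951.20 = €2,794.99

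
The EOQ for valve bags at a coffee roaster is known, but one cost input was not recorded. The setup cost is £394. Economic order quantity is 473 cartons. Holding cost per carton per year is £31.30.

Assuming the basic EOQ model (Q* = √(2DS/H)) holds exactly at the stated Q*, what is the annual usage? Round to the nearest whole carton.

From Q* = √(2DS/H) ⇒ Q*² = 2DS/H.
D = Q²H / (2S) = 473² × 31.3 / (2 × 394) = 8,886.70

8,887 cartons per year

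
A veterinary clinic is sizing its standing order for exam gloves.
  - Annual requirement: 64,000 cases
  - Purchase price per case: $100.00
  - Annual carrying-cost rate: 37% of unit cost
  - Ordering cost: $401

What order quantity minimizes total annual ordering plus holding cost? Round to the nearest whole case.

1,178 cases

Holding cost per case per year: H = 37% × $100 = $37.0000
2DS/H = 2·64,000·401/37 = 1,387,243.24
EOQ = √1,387,243.24 ≈ 1,177.81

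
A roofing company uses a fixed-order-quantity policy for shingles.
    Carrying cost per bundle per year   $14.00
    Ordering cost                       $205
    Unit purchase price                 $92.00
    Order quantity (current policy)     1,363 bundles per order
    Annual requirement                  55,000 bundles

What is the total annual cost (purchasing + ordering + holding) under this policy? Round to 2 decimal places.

Annual ordering cost = (D/Q)·S = (55,000/1,363) × 205 = $8,272.19
Annual holding cost  = (Q/2)·H = (1,363/2) × 14 = $9,541.00
Purchase cost = D·C = 55,000 × 92 = $5,060,000.00
Total = $8,272.19 + $9,541.00 + $5,060,000.00 = $5,077,813.19

$5,077,813.19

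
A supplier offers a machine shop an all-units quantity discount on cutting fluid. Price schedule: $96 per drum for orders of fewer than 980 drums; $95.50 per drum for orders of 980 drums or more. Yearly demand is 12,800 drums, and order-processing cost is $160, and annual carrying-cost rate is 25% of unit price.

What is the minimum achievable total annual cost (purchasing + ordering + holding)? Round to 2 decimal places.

H₁ = 25%×$96 = $24.0000;  H₂ = 25%×$95.50 = $23.8750
EOQ₁ = √(2×12,800×160/24.0000) = 413.12  (< 980, feasible at tier 1)
EOQ₂ = √(2×12,800×160/23.8750) = 414.20  (< 980 → use Q = 980 at tier-2 price)
TC(tier 1 (EOQ₁), Q≈413.1) = $1,238,714.84
TC(tier 2, Q≈980.0) = $1,236,188.55
Minimum at tier 2: $1,236,188.55

$1,236,188.55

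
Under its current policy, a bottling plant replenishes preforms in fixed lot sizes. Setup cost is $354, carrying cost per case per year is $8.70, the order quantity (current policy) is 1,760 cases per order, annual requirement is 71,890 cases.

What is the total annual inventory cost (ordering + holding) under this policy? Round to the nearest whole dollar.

Annual ordering cost = (D/Q)·S = (71,890/1,760) × 354 = $14,459.69
Annual holding cost  = (Q/2)·H = (1,760/2) × 8.7 = $7,656.00
Total = $14,459.69 + $7,656.00 = $22,115.69

$22,116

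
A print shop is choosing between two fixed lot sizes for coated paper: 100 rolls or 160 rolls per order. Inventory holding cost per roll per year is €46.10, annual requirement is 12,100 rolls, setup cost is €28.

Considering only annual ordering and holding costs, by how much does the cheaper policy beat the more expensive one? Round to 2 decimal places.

€112.50

TC(Q) = (D/Q)S + (Q/2)H
TC(100) = (12,100/100)×28 + (100/2)×46.1 = €5,693.00
TC(160) = (12,100/160)×28 + (160/2)×46.1 = €5,805.50
Lots of 100 are cheaper by €112.50.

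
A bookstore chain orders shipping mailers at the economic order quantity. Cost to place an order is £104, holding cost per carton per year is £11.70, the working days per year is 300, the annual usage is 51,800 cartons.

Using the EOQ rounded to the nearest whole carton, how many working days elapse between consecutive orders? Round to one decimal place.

5.6 days

Q* = √(2·D·S / H) = √(2·51,800·104 / 11.7) = √920,888.9 ≈ 959.63 → Q = 960 cartons
Days between orders = 300 / (D/Q) = 300 / 53.958 ≈ 5.560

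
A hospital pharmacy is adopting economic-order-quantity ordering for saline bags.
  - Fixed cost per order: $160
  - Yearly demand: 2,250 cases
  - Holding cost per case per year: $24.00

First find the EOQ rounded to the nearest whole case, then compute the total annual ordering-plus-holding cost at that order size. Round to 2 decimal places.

2DS/H = 2·2,250·160/24 = 30,000.00
EOQ = √30,000.00 ≈ 173.21 → Q = 173 cases
Orders/yr = 2,250/173 = 13.006; ordering cost = 13.006 × $160 = $2,080.92
Average inventory = 173/2 = 86.5; holding cost = 86.5 × $24 = $2,076.00
Total = $2,080.92 + $2,076.00 = $4,156.92

$4,156.92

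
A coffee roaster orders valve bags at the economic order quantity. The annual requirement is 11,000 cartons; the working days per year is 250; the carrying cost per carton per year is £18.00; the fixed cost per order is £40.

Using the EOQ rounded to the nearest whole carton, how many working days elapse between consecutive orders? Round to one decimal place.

EOQ = √(2DS/H) = √(2 × 11,000 × 40 / 18)
    = √(48,888.89) ≈ 221.11 → Q = 221 cartons
T = Q/D × 250 days = 221/11,000 × 250 = 5.023 days

5.0 days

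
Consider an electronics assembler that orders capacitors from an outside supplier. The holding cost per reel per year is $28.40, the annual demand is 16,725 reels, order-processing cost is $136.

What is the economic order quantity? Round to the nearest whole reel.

Optimal lot size Q* = (2 × 16,725 × $136 / $28.4)^½ ≈ 400.23

400 reels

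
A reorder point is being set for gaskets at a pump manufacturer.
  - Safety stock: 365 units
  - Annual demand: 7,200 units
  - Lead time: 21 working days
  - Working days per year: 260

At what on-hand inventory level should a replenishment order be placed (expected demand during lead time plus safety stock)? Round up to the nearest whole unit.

947 units

Daily demand d = 7,200 / 260 = 27.692 units/day
Demand during lead time = 27.692 × 21 = 581.54
Reorder point = 581.54 + 365 = 946.54 → round up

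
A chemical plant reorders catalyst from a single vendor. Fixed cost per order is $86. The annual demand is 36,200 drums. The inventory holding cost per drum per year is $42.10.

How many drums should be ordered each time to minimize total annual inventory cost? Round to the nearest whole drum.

385 drums

2DS/H = 2·36,200·86/42.1 = 147,895.49
EOQ = √147,895.49 ≈ 384.57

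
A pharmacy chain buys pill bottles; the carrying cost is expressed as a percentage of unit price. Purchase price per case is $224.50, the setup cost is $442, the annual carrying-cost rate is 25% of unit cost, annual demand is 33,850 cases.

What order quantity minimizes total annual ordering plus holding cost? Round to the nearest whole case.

Carrying cost H = $224.5 × 25% = $56.1250/case/yr
2DS/H = 2·33,850·442/56.125 = 533,156.35
EOQ = √533,156.35 ≈ 730.18

730 cases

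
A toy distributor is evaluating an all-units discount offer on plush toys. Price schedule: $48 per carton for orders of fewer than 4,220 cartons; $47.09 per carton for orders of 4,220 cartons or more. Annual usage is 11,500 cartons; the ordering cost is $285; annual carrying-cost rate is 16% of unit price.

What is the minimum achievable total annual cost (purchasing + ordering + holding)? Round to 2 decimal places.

H₁ = 16%×$48 = $7.6800;  H₂ = 16%×$47.09 = $7.5344
EOQ₁ = √(2×11,500×285/7.6800) = 923.86  (< 4,220, feasible at tier 1)
EOQ₂ = √(2×11,500×285/7.5344) = 932.74  (< 4,220 → use Q = 4,220 at tier-2 price)
TC(tier 1 (EOQ₁), Q≈923.9) = $559,095.24
TC(tier 2, Q≈4,220.0) = $558,209.24
Minimum at tier 2: $558,209.24

$558,209.24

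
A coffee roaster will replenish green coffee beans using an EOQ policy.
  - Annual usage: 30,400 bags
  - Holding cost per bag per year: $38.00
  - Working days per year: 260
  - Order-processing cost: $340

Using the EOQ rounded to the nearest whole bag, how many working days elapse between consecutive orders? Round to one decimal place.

6.3 days

Optimal lot size Q* = (2 × 30,400 × $340 / $38)^½ ≈ 737.56 → Q = 738 bags
Cycle time = (working days × Q)/D = (260 × 738) / 30,400 = 6.312 days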